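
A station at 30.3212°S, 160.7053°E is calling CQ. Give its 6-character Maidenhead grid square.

RF09iq

Add 180° to longitude and 90° to latitude: 340.7053, 59.6788.
Field (20°×10°, letters A–R): 340.7053/20 → 17 → R, 59.6788/10 → 5 → F; chars RF.
Square (2°×1°, digits 0–9): 0.7053/2 → 0, 9.6788/1 → 9; chars 09.
Subsquare (5′×2.5′, letters a–x): 0.7053/0.0833333 → 8 → i, 0.6788/0.0416667 → 16 → q; chars iq.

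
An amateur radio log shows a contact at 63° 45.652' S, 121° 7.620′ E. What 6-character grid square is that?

Offset from 180°W / 90°S: lon 301.1270°, lat 26.2391°.
Field: lon ⌊301.1270/20⌋ = 15 → P; lat ⌊26.2391/10⌋ = 2 → C.
Square: lon ⌊1.1270/2⌋ = 0; lat ⌊6.2391/1⌋ = 6.
Subsquare: lon ⌊1.1270/0.0833333⌋ = 13 → n; lat ⌊0.2391/0.0416667⌋ = 5 → f.

PC06nf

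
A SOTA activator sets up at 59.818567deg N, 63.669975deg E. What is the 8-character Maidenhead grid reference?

MO19ut06

Offset from 180°W / 90°S: lon 243.66997°, lat 149.81857°.
Field (20°×10°, letters A–R): 243.66997/20 → 12 → M, 149.81857/10 → 14 → O; chars MO.
Square (2°×1°, digits 0–9): 3.66997/2 → 1, 9.81857/1 → 9; chars 19.
Subsquare (5′×2.5′, letters a–x): 1.66997/0.0833333 → 20 → u, 0.81857/0.0416667 → 19 → t; chars ut.
Extended square (30″×15″, digits 0–9): 0.00331/0.00833333 → 0, 0.02690/0.00416667 → 6; chars 06.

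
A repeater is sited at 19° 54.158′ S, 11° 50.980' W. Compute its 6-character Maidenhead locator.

IH40bc

Shift to the Maidenhead origin (180°W, 90°S): lon 168.1503, lat 70.0974.
Field (20°×10°, letters A–R): 168.1503/20 → 8 → I, 70.0974/10 → 7 → H; chars IH.
Square (2°×1°, digits 0–9): 8.1503/2 → 4, 0.0974/1 → 0; chars 40.
Subsquare (5′×2.5′, letters a–x): 0.1503/0.0833333 → 1 → b, 0.0974/0.0416667 → 2 → c; chars bc.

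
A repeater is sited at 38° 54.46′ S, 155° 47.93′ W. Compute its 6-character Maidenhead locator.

BF21cc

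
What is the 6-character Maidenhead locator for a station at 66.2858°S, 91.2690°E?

NC53pr

Offset from 180°W / 90°S: lon 271.2690°, lat 23.7142°.
Field: lon ⌊271.2690/20⌋ = 13 → N; lat ⌊23.7142/10⌋ = 2 → C.
Square: lon ⌊11.2690/2⌋ = 5; lat ⌊3.7142/1⌋ = 3.
Subsquare: lon ⌊1.2690/0.0833333⌋ = 15 → p; lat ⌊0.7142/0.0416667⌋ = 17 → r.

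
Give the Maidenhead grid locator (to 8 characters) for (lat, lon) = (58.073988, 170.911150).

RO58kb97

Add 180° to longitude and 90° to latitude: 350.91115, 148.07399.
Field: 350.91115/20 → 17 → R, 148.07399/10 → 14 → O; chars RO.
Square: 10.91115/2 → 5, 8.07399/1 → 8; chars 58.
Subsquare: 0.91115/0.0833333 → 10 → k, 0.07399/0.0416667 → 1 → b; chars kb.
Extended square: 0.07782/0.00833333 → 9, 0.03232/0.00416667 → 7; chars 97.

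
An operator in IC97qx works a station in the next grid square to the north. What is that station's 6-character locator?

IC98qa

Latitude subsquare x = 23; +1 → 24, wraps to 0 = a, carry into square.
Latitude square 7; +1 → 8.
The longitude characters are unchanged.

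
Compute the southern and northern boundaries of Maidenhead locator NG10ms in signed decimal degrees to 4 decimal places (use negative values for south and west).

Field N=13, G=6: +13·20° lon, +6·10° lat → SW at lon 80°, lat -30°.
Square 1, 0: +1·2° lon, +0·1° lat → SW at lon 82°, lat -30°.
Subsquare m=12, s=18: +12·0.0833333° lon, +18·0.0416667° lat → SW at lon 83°, lat -29.25°.
Cell spans 0.0833333° lon × 0.0416667° lat.
south -29.2500, north -29.2083.

-29.2500, -29.2083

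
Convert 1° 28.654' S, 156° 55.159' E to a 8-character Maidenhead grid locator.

Shift to the Maidenhead origin (180°W, 90°S): lon 336.91932, lat 88.52243.
Field: lon ⌊336.91932/20⌋ = 16 → Q; lat ⌊88.52243/10⌋ = 8 → I.
Square: lon ⌊16.91932/2⌋ = 8; lat ⌊8.52243/1⌋ = 8.
Subsquare: lon ⌊0.91932/0.0833333⌋ = 11 → l; lat ⌊0.52243/0.0416667⌋ = 12 → m.
Extended square: lon ⌊0.00265/0.00833333⌋ = 0; lat ⌊0.02243/0.00416667⌋ = 5.

QI88lm05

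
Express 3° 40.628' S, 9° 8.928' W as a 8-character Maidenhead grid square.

Offset from 180°W / 90°S: lon 170.85120°, lat 86.32287°.
Field: 170.85120/20 → 8 → I, 86.32287/10 → 8 → I; chars II.
Square: 10.85120/2 → 5, 6.32287/1 → 6; chars 56.
Subsquare: 0.85120/0.0833333 → 10 → k, 0.32287/0.0416667 → 7 → h; chars kh.
Extended square: 0.01787/0.00833333 → 2, 0.03120/0.00416667 → 7; chars 27.

II56kh27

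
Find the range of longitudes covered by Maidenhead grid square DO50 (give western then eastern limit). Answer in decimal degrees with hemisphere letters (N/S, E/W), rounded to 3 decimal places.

110.000° W, 108.000° W

Field D=3, O=14: +3·20° lon, +14·10° lat → SW at lon -120°, lat 50°.
Square 5, 0: +5·2° lon, +0·1° lat → SW at lon -110°, lat 50°.
Cell spans 2° lon × 1° lat.
west 110.000° W, east 108.000° W.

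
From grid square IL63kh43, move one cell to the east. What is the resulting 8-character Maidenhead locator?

IL63kh53

Longitude extended square 4; +1 → 5.
The latitude characters are unchanged.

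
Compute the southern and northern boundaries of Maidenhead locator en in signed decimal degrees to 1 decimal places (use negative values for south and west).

Field E=4, N=13: +4·20° lon, +13·10° lat → SW at lon -100°, lat 40°.
Cell spans 20° lon × 10° lat.
south 40.0, north 50.0.

40.0, 50.0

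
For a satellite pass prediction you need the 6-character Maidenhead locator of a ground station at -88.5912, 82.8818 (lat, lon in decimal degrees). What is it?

NA11kj

Add 180° to longitude and 90° to latitude: 262.8818, 1.4088.
Field: 262.8818/20 → 13 → N, 1.4088/10 → 0 → A; chars NA.
Square: 2.8818/2 → 1, 1.4088/1 → 1; chars 11.
Subsquare: 0.8818/0.0833333 → 10 → k, 0.4088/0.0416667 → 9 → j; chars kj.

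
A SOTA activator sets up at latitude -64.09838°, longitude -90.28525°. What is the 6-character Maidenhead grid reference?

Add 180° to longitude and 90° to latitude: 89.7147, 25.9016.
Field: lon ⌊89.7147/20⌋ = 4 → E; lat ⌊25.9016/10⌋ = 2 → C.
Square: lon ⌊9.7147/2⌋ = 4; lat ⌊5.9016/1⌋ = 5.
Subsquare: lon ⌊1.7147/0.0833333⌋ = 20 → u; lat ⌊0.9016/0.0416667⌋ = 21 → v.

EC45uv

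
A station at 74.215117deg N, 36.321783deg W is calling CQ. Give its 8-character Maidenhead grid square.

HQ14uf11

Shift to the Maidenhead origin (180°W, 90°S): lon 143.67822, lat 164.21512.
Field: 143.67822/20 → 7 → H, 164.21512/10 → 16 → Q; chars HQ.
Square: 3.67822/2 → 1, 4.21512/1 → 4; chars 14.
Subsquare: 1.67822/0.0833333 → 20 → u, 0.21512/0.0416667 → 5 → f; chars uf.
Extended square: 0.01155/0.00833333 → 1, 0.00678/0.00416667 → 1; chars 11.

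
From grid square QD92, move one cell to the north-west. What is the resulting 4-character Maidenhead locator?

QD83

Longitude square 9; −1 → 8.
Latitude square 2; +1 → 3.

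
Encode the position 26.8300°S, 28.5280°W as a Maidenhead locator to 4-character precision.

HG53

Shift to the Maidenhead origin (180°W, 90°S): lon 151.47, lat 63.17.
Field: 151.47/20 → 7 → H, 63.17/10 → 6 → G; chars HG.
Square: 11.47/2 → 5, 3.17/1 → 3; chars 53.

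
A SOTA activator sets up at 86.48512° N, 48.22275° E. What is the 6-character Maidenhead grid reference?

LR46cl

Offset from 180°W / 90°S: lon 228.2227°, lat 176.4851°.
Field: lon ⌊228.2227/20⌋ = 11 → L; lat ⌊176.4851/10⌋ = 17 → R.
Square: lon ⌊8.2227/2⌋ = 4; lat ⌊6.4851/1⌋ = 6.
Subsquare: lon ⌊0.2227/0.0833333⌋ = 2 → c; lat ⌊0.4851/0.0416667⌋ = 11 → l.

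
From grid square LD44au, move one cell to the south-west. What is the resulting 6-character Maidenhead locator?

Longitude subsquare a = 0; −1 → -1, wraps to 23 = x, carry into square.
Longitude square 4; −1 → 3.
Latitude subsquare u = 20; −1 → 19 = t.

LD34xt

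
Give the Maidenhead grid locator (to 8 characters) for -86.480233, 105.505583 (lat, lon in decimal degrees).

OA23sm04

Add 180° to longitude and 90° to latitude: 285.50558, 3.51977.
Field: 285.50558/20 → 14 → O, 3.51977/10 → 0 → A; chars OA.
Square: 5.50558/2 → 2, 3.51977/1 → 3; chars 23.
Subsquare: 1.50558/0.0833333 → 18 → s, 0.51977/0.0416667 → 12 → m; chars sm.
Extended square: 0.00558/0.00833333 → 0, 0.01977/0.00416667 → 4; chars 04.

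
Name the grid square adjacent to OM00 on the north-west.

NM91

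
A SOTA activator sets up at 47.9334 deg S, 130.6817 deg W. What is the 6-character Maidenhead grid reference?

Add 180° to longitude and 90° to latitude: 49.3183, 42.0666.
Field: 49.3183/20 → 2 → C, 42.0666/10 → 4 → E; chars CE.
Square: 9.3183/2 → 4, 2.0666/1 → 2; chars 42.
Subsquare: 1.3183/0.0833333 → 15 → p, 0.0666/0.0416667 → 1 → b; chars pb.

CE42pb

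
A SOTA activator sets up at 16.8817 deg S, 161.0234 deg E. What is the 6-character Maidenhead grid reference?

Offset from 180°W / 90°S: lon 341.0234°, lat 73.1183°.
Field: lon ⌊341.0234/20⌋ = 17 → R; lat ⌊73.1183/10⌋ = 7 → H.
Square: lon ⌊1.0234/2⌋ = 0; lat ⌊3.1183/1⌋ = 3.
Subsquare: lon ⌊1.0234/0.0833333⌋ = 12 → m; lat ⌊0.1183/0.0416667⌋ = 2 → c.

RH03mc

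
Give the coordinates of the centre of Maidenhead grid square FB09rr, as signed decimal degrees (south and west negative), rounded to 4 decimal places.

-70.2708, -78.5417

Field F=5, B=1: +5·20° lon, +1·10° lat → SW at lon -80°, lat -80°.
Square 0, 9: +0·2° lon, +9·1° lat → SW at lon -80°, lat -71°.
Subsquare r=17, r=17: +17·0.0833333° lon, +17·0.0416667° lat → SW at lon -78.5833°, lat -70.2917°.
Cell spans 0.0833333° lon × 0.0416667° lat. Centre is SW corner plus half of each.
latitude -70.2708, longitude -78.5417.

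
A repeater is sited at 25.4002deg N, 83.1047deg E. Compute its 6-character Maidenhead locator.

NL15nj

Add 180° to longitude and 90° to latitude: 263.1047, 115.4002.
Field: 263.1047/20 → 13 → N, 115.4002/10 → 11 → L; chars NL.
Square: 3.1047/2 → 1, 5.4002/1 → 5; chars 15.
Subsquare: 1.1047/0.0833333 → 13 → n, 0.4002/0.0416667 → 9 → j; chars nj.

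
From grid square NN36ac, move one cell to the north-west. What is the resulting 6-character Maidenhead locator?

Longitude subsquare a = 0; −1 → -1, wraps to 23 = x, carry into square.
Longitude square 3; −1 → 2.
Latitude subsquare c = 2; +1 → 3 = d.

NN26xd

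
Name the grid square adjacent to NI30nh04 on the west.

Longitude extended square 0; −1 → -1, wraps to 9, carry into subsquare.
Longitude subsquare n = 13; −1 → 12 = m.
The latitude characters are unchanged.

NI30mh94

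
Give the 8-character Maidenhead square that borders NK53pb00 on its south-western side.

NK53oa99

Longitude extended square 0; −1 → -1, wraps to 9, carry into subsquare.
Longitude subsquare p = 15; −1 → 14 = o.
Latitude extended square 0; −1 → -1, wraps to 9, carry into subsquare.
Latitude subsquare b = 1; −1 → 0 = a.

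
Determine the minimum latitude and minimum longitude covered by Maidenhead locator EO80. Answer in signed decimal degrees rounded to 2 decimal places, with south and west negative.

50.00, -84.00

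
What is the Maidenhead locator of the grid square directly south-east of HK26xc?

HK36ab

Longitude subsquare x = 23; +1 → 24, wraps to 0 = a, carry into square.
Longitude square 2; +1 → 3.
Latitude subsquare c = 2; −1 → 1 = b.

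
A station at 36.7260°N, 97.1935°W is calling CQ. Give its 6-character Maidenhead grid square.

EM16jr

Add 180° to longitude and 90° to latitude: 82.8065, 126.7260.
Field: lon ⌊82.8065/20⌋ = 4 → E; lat ⌊126.7260/10⌋ = 12 → M.
Square: lon ⌊2.8065/2⌋ = 1; lat ⌊6.7260/1⌋ = 6.
Subsquare: lon ⌊0.8065/0.0833333⌋ = 9 → j; lat ⌊0.7260/0.0416667⌋ = 17 → r.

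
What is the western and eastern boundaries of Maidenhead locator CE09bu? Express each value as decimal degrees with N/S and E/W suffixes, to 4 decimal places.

Field C=2, E=4: +2·20° lon, +4·10° lat → SW at lon -140°, lat -50°.
Square 0, 9: +0·2° lon, +9·1° lat → SW at lon -140°, lat -41°.
Subsquare b=1, u=20: +1·0.0833333° lon, +20·0.0416667° lat → SW at lon -139.917°, lat -40.1667°.
Cell spans 0.0833333° lon × 0.0416667° lat.
west 139.9167° W, east 139.8333° W.

139.9167° W, 139.8333° W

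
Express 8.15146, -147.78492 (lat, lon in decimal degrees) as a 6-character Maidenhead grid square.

Shift to the Maidenhead origin (180°W, 90°S): lon 32.2151, lat 98.1515.
Field: lon ⌊32.2151/20⌋ = 1 → B; lat ⌊98.1515/10⌋ = 9 → J.
Square: lon ⌊12.2151/2⌋ = 6; lat ⌊8.1515/1⌋ = 8.
Subsquare: lon ⌊0.2151/0.0833333⌋ = 2 → c; lat ⌊0.1515/0.0416667⌋ = 3 → d.

BJ68cd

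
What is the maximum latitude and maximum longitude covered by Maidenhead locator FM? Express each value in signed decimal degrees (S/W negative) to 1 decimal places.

40.0, -60.0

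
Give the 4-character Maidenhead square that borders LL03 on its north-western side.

KL94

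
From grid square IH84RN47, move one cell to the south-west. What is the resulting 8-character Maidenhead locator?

Longitude extended square 4; −1 → 3.
Latitude extended square 7; −1 → 6.

IH84rn36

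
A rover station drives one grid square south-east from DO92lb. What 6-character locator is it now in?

DO92ma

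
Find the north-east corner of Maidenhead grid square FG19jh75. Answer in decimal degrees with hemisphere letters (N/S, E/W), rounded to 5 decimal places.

20.68333° S, 77.18333° W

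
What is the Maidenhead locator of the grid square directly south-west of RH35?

Longitude square 3; −1 → 2.
Latitude square 5; −1 → 4.

RH24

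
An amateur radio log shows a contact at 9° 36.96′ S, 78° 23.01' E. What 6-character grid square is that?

Shift to the Maidenhead origin (180°W, 90°S): lon 258.3835, lat 80.3840.
Field (20°×10°, letters A–R): 258.3835/20 → 12 → M, 80.3840/10 → 8 → I; chars MI.
Square (2°×1°, digits 0–9): 18.3835/2 → 9, 0.3840/1 → 0; chars 90.
Subsquare (5′×2.5′, letters a–x): 0.3835/0.0833333 → 4 → e, 0.3840/0.0416667 → 9 → j; chars ej.

MI90ej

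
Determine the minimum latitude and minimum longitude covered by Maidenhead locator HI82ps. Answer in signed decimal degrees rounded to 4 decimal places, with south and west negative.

-7.2500, -22.7500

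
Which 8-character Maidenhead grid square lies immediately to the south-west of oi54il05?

OI54hl94

Longitude extended square 0; −1 → -1, wraps to 9, carry into subsquare.
Longitude subsquare i = 8; −1 → 7 = h.
Latitude extended square 5; −1 → 4.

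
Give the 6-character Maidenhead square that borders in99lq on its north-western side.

IN99kr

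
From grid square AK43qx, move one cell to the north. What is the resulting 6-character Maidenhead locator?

AK44qa

Latitude subsquare x = 23; +1 → 24, wraps to 0 = a, carry into square.
Latitude square 3; +1 → 4.
The longitude characters are unchanged.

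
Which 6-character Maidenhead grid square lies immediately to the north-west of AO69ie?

AO69hf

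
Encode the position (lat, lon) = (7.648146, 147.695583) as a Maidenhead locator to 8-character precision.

QJ37up35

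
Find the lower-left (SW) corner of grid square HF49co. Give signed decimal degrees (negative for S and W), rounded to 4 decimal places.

-30.4167, -31.8333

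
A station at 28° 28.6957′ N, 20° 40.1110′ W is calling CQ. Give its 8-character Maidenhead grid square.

HL98pl94

Shift to the Maidenhead origin (180°W, 90°S): lon 159.33148, lat 118.47826.
Field: 159.33148/20 → 7 → H, 118.47826/10 → 11 → L; chars HL.
Square: 19.33148/2 → 9, 8.47826/1 → 8; chars 98.
Subsquare: 1.33148/0.0833333 → 15 → p, 0.47826/0.0416667 → 11 → l; chars pl.
Extended square: 0.08148/0.00833333 → 9, 0.01993/0.00416667 → 4; chars 94.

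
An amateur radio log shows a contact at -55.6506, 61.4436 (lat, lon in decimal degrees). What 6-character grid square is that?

MD04ri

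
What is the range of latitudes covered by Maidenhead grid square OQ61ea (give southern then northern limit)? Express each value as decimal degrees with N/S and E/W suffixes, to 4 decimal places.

Field O=14, Q=16: +14·20° lon, +16·10° lat → SW at lon 100°, lat 70°.
Square 6, 1: +6·2° lon, +1·1° lat → SW at lon 112°, lat 71°.
Subsquare e=4, a=0: +4·0.0833333° lon, +0·0.0416667° lat → SW at lon 112.333°, lat 71°.
Cell spans 0.0833333° lon × 0.0416667° lat.
south 71.0000° N, north 71.0417° N.

71.0000° N, 71.0417° N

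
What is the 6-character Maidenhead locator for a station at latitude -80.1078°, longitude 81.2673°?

NA09pv

Shift to the Maidenhead origin (180°W, 90°S): lon 261.2673, lat 9.8922.
Field: 261.2673/20 → 13 → N, 9.8922/10 → 0 → A; chars NA.
Square: 1.2673/2 → 0, 9.8922/1 → 9; chars 09.
Subsquare: 1.2673/0.0833333 → 15 → p, 0.8922/0.0416667 → 21 → v; chars pv.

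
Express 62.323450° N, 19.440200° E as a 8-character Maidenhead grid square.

Add 180° to longitude and 90° to latitude: 199.44020, 152.32345.
Field (20°×10°, letters A–R): lon ⌊199.44020/20⌋ = 9 → J; lat ⌊152.32345/10⌋ = 15 → P.
Square (2°×1°, digits 0–9): lon ⌊19.44020/2⌋ = 9; lat ⌊2.32345/1⌋ = 2.
Subsquare (5′×2.5′, letters a–x): lon ⌊1.44020/0.0833333⌋ = 17 → r; lat ⌊0.32345/0.0416667⌋ = 7 → h.
Extended square (30″×15″, digits 0–9): lon ⌊0.02353/0.00833333⌋ = 2; lat ⌊0.03178/0.00416667⌋ = 7.

JP92rh27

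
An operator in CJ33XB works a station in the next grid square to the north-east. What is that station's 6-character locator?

CJ43ac

Longitude subsquare x = 23; +1 → 24, wraps to 0 = a, carry into square.
Longitude square 3; +1 → 4.
Latitude subsquare b = 1; +1 → 2 = c.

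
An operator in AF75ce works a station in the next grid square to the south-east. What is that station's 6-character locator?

AF75dd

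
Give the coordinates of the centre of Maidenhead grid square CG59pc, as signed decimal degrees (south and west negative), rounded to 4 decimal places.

Field C=2, G=6: +2·20° lon, +6·10° lat → SW at lon -140°, lat -30°.
Square 5, 9: +5·2° lon, +9·1° lat → SW at lon -130°, lat -21°.
Subsquare p=15, c=2: +15·0.0833333° lon, +2·0.0416667° lat → SW at lon -128.75°, lat -20.9167°.
Cell spans 0.0833333° lon × 0.0416667° lat. Centre is SW corner plus half of each.
latitude -20.8958, longitude -128.7083.

-20.8958, -128.7083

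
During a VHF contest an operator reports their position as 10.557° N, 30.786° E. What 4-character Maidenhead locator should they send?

KK50

Offset from 180°W / 90°S: lon 210.79°, lat 100.56°.
Field (20°×10°, letters A–R): 210.79/20 → 10 → K, 100.56/10 → 10 → K; chars KK.
Square (2°×1°, digits 0–9): 10.79/2 → 5, 0.56/1 → 0; chars 50.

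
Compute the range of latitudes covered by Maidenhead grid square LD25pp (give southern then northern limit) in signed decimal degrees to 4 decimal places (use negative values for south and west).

Field L=11, D=3: +11·20° lon, +3·10° lat → SW at lon 40°, lat -60°.
Square 2, 5: +2·2° lon, +5·1° lat → SW at lon 44°, lat -55°.
Subsquare p=15, p=15: +15·0.0833333° lon, +15·0.0416667° lat → SW at lon 45.25°, lat -54.375°.
Cell spans 0.0833333° lon × 0.0416667° lat.
south -54.3750, north -54.3333.

-54.3750, -54.3333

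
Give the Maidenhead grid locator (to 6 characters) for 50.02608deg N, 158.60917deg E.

Shift to the Maidenhead origin (180°W, 90°S): lon 338.6092, lat 140.0261.
Field: lon ⌊338.6092/20⌋ = 16 → Q; lat ⌊140.0261/10⌋ = 14 → O.
Square: lon ⌊18.6092/2⌋ = 9; lat ⌊0.0261/1⌋ = 0.
Subsquare: lon ⌊0.6092/0.0833333⌋ = 7 → h; lat ⌊0.0261/0.0416667⌋ = 0 → a.

QO90ha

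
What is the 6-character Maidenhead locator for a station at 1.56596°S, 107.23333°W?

DI68jk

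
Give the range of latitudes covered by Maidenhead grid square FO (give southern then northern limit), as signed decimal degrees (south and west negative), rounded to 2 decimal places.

50.00, 60.00

Field F=5, O=14: +5·20° lon, +14·10° lat → SW at lon -80°, lat 50°.
Cell spans 20° lon × 10° lat.
south 50.00, north 60.00.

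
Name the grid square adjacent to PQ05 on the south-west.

Longitude square 0; −1 → -1, wraps to 9, carry into field.
Longitude field P = 15; −1 → 14 = O.
Latitude square 5; −1 → 4.

OQ94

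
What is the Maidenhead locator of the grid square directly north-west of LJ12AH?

LJ02xi

Longitude subsquare a = 0; −1 → -1, wraps to 23 = x, carry into square.
Longitude square 1; −1 → 0.
Latitude subsquare h = 7; +1 → 8 = i.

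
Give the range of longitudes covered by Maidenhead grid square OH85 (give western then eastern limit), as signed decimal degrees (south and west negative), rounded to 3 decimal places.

Field O=14, H=7: +14·20° lon, +7·10° lat → SW at lon 100°, lat -20°.
Square 8, 5: +8·2° lon, +5·1° lat → SW at lon 116°, lat -15°.
Cell spans 2° lon × 1° lat.
west 116.000, east 118.000.

116.000, 118.000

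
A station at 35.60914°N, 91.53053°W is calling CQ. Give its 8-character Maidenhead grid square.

EM45fo66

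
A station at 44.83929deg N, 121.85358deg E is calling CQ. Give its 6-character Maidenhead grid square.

Add 180° to longitude and 90° to latitude: 301.8536, 134.8393.
Field: 301.8536/20 → 15 → P, 134.8393/10 → 13 → N; chars PN.
Square: 1.8536/2 → 0, 4.8393/1 → 4; chars 04.
Subsquare: 1.8536/0.0833333 → 22 → w, 0.8393/0.0416667 → 20 → u; chars wu.

PN04wu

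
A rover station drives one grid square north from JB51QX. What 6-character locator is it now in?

JB52qa

Latitude subsquare x = 23; +1 → 24, wraps to 0 = a, carry into square.
Latitude square 1; +1 → 2.
The longitude characters are unchanged.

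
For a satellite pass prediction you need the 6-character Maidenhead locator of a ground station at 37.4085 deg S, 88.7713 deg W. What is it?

EF52oo

Offset from 180°W / 90°S: lon 91.2287°, lat 52.5915°.
Field: lon ⌊91.2287/20⌋ = 4 → E; lat ⌊52.5915/10⌋ = 5 → F.
Square: lon ⌊11.2287/2⌋ = 5; lat ⌊2.5915/1⌋ = 2.
Subsquare: lon ⌊1.2287/0.0833333⌋ = 14 → o; lat ⌊0.5915/0.0416667⌋ = 14 → o.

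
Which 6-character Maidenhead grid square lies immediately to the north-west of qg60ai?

QG50xj

Longitude subsquare a = 0; −1 → -1, wraps to 23 = x, carry into square.
Longitude square 6; −1 → 5.
Latitude subsquare i = 8; +1 → 9 = j.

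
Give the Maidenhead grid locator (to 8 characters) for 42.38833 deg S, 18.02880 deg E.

JE97ao36

Shift to the Maidenhead origin (180°W, 90°S): lon 198.02880, lat 47.61167.
Field (20°×10°, letters A–R): lon ⌊198.02880/20⌋ = 9 → J; lat ⌊47.61167/10⌋ = 4 → E.
Square (2°×1°, digits 0–9): lon ⌊18.02880/2⌋ = 9; lat ⌊7.61167/1⌋ = 7.
Subsquare (5′×2.5′, letters a–x): lon ⌊0.02880/0.0833333⌋ = 0 → a; lat ⌊0.61167/0.0416667⌋ = 14 → o.
Extended square (30″×15″, digits 0–9): lon ⌊0.02880/0.00833333⌋ = 3; lat ⌊0.02834/0.00416667⌋ = 6.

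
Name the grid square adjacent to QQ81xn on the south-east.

QQ91am

Longitude subsquare x = 23; +1 → 24, wraps to 0 = a, carry into square.
Longitude square 8; +1 → 9.
Latitude subsquare n = 13; −1 → 12 = m.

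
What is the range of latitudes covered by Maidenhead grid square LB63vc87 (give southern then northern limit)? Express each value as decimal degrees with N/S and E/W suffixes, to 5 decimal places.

76.88750° S, 76.88333° S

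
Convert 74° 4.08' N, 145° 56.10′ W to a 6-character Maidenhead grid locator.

BQ74ab

Offset from 180°W / 90°S: lon 34.0650°, lat 164.0680°.
Field (20°×10°, letters A–R): lon ⌊34.0650/20⌋ = 1 → B; lat ⌊164.0680/10⌋ = 16 → Q.
Square (2°×1°, digits 0–9): lon ⌊14.0650/2⌋ = 7; lat ⌊4.0680/1⌋ = 4.
Subsquare (5′×2.5′, letters a–x): lon ⌊0.0650/0.0833333⌋ = 0 → a; lat ⌊0.0680/0.0416667⌋ = 1 → b.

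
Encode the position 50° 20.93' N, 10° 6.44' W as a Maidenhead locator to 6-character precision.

Add 180° to longitude and 90° to latitude: 169.8927, 140.3488.
Field (20°×10°, letters A–R): lon ⌊169.8927/20⌋ = 8 → I; lat ⌊140.3488/10⌋ = 14 → O.
Square (2°×1°, digits 0–9): lon ⌊9.8927/2⌋ = 4; lat ⌊0.3488/1⌋ = 0.
Subsquare (5′×2.5′, letters a–x): lon ⌊1.8927/0.0833333⌋ = 22 → w; lat ⌊0.3488/0.0416667⌋ = 8 → i.

IO40wi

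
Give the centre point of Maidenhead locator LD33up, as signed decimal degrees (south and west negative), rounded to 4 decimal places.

-56.3542, 47.7083

Field L=11, D=3: +11·20° lon, +3·10° lat → SW at lon 40°, lat -60°.
Square 3, 3: +3·2° lon, +3·1° lat → SW at lon 46°, lat -57°.
Subsquare u=20, p=15: +20·0.0833333° lon, +15·0.0416667° lat → SW at lon 47.6667°, lat -56.375°.
Cell spans 0.0833333° lon × 0.0416667° lat. Centre is SW corner plus half of each.
latitude -56.3542, longitude 47.7083.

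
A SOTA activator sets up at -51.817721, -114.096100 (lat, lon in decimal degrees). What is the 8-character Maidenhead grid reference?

Offset from 180°W / 90°S: lon 65.90390°, lat 38.18228°.
Field (20°×10°, letters A–R): 65.90390/20 → 3 → D, 38.18228/10 → 3 → D; chars DD.
Square (2°×1°, digits 0–9): 5.90390/2 → 2, 8.18228/1 → 8; chars 28.
Subsquare (5′×2.5′, letters a–x): 1.90390/0.0833333 → 22 → w, 0.18228/0.0416667 → 4 → e; chars we.
Extended square (30″×15″, digits 0–9): 0.07057/0.00833333 → 8, 0.01561/0.00416667 → 3; chars 83.

DD28we83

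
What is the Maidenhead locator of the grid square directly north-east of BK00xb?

BK10ac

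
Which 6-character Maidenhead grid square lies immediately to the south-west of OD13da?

Longitude subsquare d = 3; −1 → 2 = c.
Latitude subsquare a = 0; −1 → -1, wraps to 23 = x, carry into square.
Latitude square 3; −1 → 2.

OD12cx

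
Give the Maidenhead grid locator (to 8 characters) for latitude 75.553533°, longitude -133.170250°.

CQ35jn92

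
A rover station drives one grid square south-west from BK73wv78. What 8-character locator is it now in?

Longitude extended square 7; −1 → 6.
Latitude extended square 8; −1 → 7.

BK73wv67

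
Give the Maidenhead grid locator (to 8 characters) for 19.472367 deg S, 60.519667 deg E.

MH00gm26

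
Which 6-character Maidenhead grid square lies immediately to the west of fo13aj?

FO03xj

Longitude subsquare a = 0; −1 → -1, wraps to 23 = x, carry into square.
Longitude square 1; −1 → 0.
The latitude characters are unchanged.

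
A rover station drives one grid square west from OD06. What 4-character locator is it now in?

ND96

Longitude square 0; −1 → -1, wraps to 9, carry into field.
Longitude field O = 14; −1 → 13 = N.
The latitude characters are unchanged.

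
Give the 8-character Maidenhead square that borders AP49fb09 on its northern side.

AP49fc00

Latitude extended square 9; +1 → 10, wraps to 0, carry into subsquare.
Latitude subsquare b = 1; +1 → 2 = c.
The longitude characters are unchanged.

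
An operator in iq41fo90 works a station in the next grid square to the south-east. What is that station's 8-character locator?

IQ41gn09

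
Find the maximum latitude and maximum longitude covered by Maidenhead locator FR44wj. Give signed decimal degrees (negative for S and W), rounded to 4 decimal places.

Field F=5, R=17: +5·20° lon, +17·10° lat → SW at lon -80°, lat 80°.
Square 4, 4: +4·2° lon, +4·1° lat → SW at lon -72°, lat 84°.
Subsquare w=22, j=9: +22·0.0833333° lon, +9·0.0416667° lat → SW at lon -70.1667°, lat 84.375°.
Cell spans 0.0833333° lon × 0.0416667° lat. NE corner is SW corner plus one full cell.
latitude 84.4167, longitude -70.0833.

84.4167, -70.0833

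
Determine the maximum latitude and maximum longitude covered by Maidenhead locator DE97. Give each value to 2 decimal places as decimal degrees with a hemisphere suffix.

42.00° S, 100.00° W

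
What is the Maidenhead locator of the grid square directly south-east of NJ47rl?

NJ47sk

Longitude subsquare r = 17; +1 → 18 = s.
Latitude subsquare l = 11; −1 → 10 = k.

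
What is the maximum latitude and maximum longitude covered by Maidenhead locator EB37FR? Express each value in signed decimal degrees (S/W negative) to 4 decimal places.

-72.2500, -93.5000

Field E=4, B=1: +4·20° lon, +1·10° lat → SW at lon -100°, lat -80°.
Square 3, 7: +3·2° lon, +7·1° lat → SW at lon -94°, lat -73°.
Subsquare f=5, r=17: +5·0.0833333° lon, +17·0.0416667° lat → SW at lon -93.5833°, lat -72.2917°.
Cell spans 0.0833333° lon × 0.0416667° lat. NE corner is SW corner plus one full cell.
latitude -72.2500, longitude -93.5000.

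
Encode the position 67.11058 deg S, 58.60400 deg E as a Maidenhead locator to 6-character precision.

LC92hv

Add 180° to longitude and 90° to latitude: 238.6040, 22.8894.
Field: 238.6040/20 → 11 → L, 22.8894/10 → 2 → C; chars LC.
Square: 18.6040/2 → 9, 2.8894/1 → 2; chars 92.
Subsquare: 0.6040/0.0833333 → 7 → h, 0.8894/0.0416667 → 21 → v; chars hv.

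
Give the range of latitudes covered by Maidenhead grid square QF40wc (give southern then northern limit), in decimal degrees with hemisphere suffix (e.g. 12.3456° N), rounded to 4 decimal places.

Field Q=16, F=5: +16·20° lon, +5·10° lat → SW at lon 140°, lat -40°.
Square 4, 0: +4·2° lon, +0·1° lat → SW at lon 148°, lat -40°.
Subsquare w=22, c=2: +22·0.0833333° lon, +2·0.0416667° lat → SW at lon 149.833°, lat -39.9167°.
Cell spans 0.0833333° lon × 0.0416667° lat.
south 39.9167° S, north 39.8750° S.

39.9167° S, 39.8750° S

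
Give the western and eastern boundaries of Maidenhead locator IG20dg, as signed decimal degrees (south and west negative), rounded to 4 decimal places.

Field I=8, G=6: +8·20° lon, +6·10° lat → SW at lon -20°, lat -30°.
Square 2, 0: +2·2° lon, +0·1° lat → SW at lon -16°, lat -30°.
Subsquare d=3, g=6: +3·0.0833333° lon, +6·0.0416667° lat → SW at lon -15.75°, lat -29.75°.
Cell spans 0.0833333° lon × 0.0416667° lat.
west -15.7500, east -15.6667.

-15.7500, -15.6667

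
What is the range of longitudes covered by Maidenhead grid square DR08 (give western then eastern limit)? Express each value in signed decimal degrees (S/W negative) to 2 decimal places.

-120.00, -118.00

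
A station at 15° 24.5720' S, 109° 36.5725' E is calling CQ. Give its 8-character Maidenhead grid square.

Offset from 180°W / 90°S: lon 289.60954°, lat 74.59047°.
Field: lon ⌊289.60954/20⌋ = 14 → O; lat ⌊74.59047/10⌋ = 7 → H.
Square: lon ⌊9.60954/2⌋ = 4; lat ⌊4.59047/1⌋ = 4.
Subsquare: lon ⌊1.60954/0.0833333⌋ = 19 → t; lat ⌊0.59047/0.0416667⌋ = 14 → o.
Extended square: lon ⌊0.02621/0.00833333⌋ = 3; lat ⌊0.00713/0.00416667⌋ = 1.

OH44to31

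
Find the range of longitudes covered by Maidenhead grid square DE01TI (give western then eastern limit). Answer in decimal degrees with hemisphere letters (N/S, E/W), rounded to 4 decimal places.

118.4167° W, 118.3333° W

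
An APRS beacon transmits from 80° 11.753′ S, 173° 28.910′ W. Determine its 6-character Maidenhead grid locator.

Shift to the Maidenhead origin (180°W, 90°S): lon 6.5182, lat 9.8041.
Field (20°×10°, letters A–R): lon ⌊6.5182/20⌋ = 0 → A; lat ⌊9.8041/10⌋ = 0 → A.
Square (2°×1°, digits 0–9): lon ⌊6.5182/2⌋ = 3; lat ⌊9.8041/1⌋ = 9.
Subsquare (5′×2.5′, letters a–x): lon ⌊0.5182/0.0833333⌋ = 6 → g; lat ⌊0.8041/0.0416667⌋ = 19 → t.

AA39gt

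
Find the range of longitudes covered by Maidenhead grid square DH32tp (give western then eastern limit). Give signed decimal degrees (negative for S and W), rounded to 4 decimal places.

Field D=3, H=7: +3·20° lon, +7·10° lat → SW at lon -120°, lat -20°.
Square 3, 2: +3·2° lon, +2·1° lat → SW at lon -114°, lat -18°.
Subsquare t=19, p=15: +19·0.0833333° lon, +15·0.0416667° lat → SW at lon -112.417°, lat -17.375°.
Cell spans 0.0833333° lon × 0.0416667° lat.
west -112.4167, east -112.3333.

-112.4167, -112.3333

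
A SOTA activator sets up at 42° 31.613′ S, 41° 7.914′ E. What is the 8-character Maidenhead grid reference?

LE07nl53

Offset from 180°W / 90°S: lon 221.13190°, lat 47.47312°.
Field: lon ⌊221.13190/20⌋ = 11 → L; lat ⌊47.47312/10⌋ = 4 → E.
Square: lon ⌊1.13190/2⌋ = 0; lat ⌊7.47312/1⌋ = 7.
Subsquare: lon ⌊1.13190/0.0833333⌋ = 13 → n; lat ⌊0.47312/0.0416667⌋ = 11 → l.
Extended square: lon ⌊0.04857/0.00833333⌋ = 5; lat ⌊0.01478/0.00416667⌋ = 3.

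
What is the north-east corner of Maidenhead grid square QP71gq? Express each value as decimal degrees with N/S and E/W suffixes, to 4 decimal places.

61.7083° N, 154.5833° E

Field Q=16, P=15: +16·20° lon, +15·10° lat → SW at lon 140°, lat 60°.
Square 7, 1: +7·2° lon, +1·1° lat → SW at lon 154°, lat 61°.
Subsquare g=6, q=16: +6·0.0833333° lon, +16·0.0416667° lat → SW at lon 154.5°, lat 61.6667°.
Cell spans 0.0833333° lon × 0.0416667° lat. NE corner is SW corner plus one full cell.
latitude 61.7083° N, longitude 154.5833° E.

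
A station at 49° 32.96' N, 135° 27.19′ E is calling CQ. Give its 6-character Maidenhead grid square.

PN79rn

Shift to the Maidenhead origin (180°W, 90°S): lon 315.4532, lat 139.5493.
Field: lon ⌊315.4532/20⌋ = 15 → P; lat ⌊139.5493/10⌋ = 13 → N.
Square: lon ⌊15.4532/2⌋ = 7; lat ⌊9.5493/1⌋ = 9.
Subsquare: lon ⌊1.4532/0.0833333⌋ = 17 → r; lat ⌊0.5493/0.0416667⌋ = 13 → n.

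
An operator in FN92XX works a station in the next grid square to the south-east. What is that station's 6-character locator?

GN02aw

Longitude subsquare x = 23; +1 → 24, wraps to 0 = a, carry into square.
Longitude square 9; +1 → 10, wraps to 0, carry into field.
Longitude field F = 5; +1 → 6 = G.
Latitude subsquare x = 23; −1 → 22 = w.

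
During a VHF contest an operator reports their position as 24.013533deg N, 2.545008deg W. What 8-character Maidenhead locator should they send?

IL84ra43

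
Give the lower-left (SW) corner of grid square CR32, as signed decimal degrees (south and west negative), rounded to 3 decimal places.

Field C=2, R=17: +2·20° lon, +17·10° lat → SW at lon -140°, lat 80°.
Square 3, 2: +3·2° lon, +2·1° lat → SW at lon -134°, lat 82°.
latitude 82.000, longitude -134.000.

82.000, -134.000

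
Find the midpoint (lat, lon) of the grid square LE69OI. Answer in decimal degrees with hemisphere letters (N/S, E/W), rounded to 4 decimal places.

40.6458° S, 53.2083° E

Field L=11, E=4: +11·20° lon, +4·10° lat → SW at lon 40°, lat -50°.
Square 6, 9: +6·2° lon, +9·1° lat → SW at lon 52°, lat -41°.
Subsquare o=14, i=8: +14·0.0833333° lon, +8·0.0416667° lat → SW at lon 53.1667°, lat -40.6667°.
Cell spans 0.0833333° lon × 0.0416667° lat. Centre is SW corner plus half of each.
latitude 40.6458° S, longitude 53.2083° E.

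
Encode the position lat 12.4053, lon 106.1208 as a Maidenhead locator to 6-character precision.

OK32bj

Offset from 180°W / 90°S: lon 286.1208°, lat 102.4053°.
Field: lon ⌊286.1208/20⌋ = 14 → O; lat ⌊102.4053/10⌋ = 10 → K.
Square: lon ⌊6.1208/2⌋ = 3; lat ⌊2.4053/1⌋ = 2.
Subsquare: lon ⌊0.1208/0.0833333⌋ = 1 → b; lat ⌊0.4053/0.0416667⌋ = 9 → j.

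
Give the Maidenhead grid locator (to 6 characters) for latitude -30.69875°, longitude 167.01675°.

RF39mh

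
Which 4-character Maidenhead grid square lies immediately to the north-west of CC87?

CC78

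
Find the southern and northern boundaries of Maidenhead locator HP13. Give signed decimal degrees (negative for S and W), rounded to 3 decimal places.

63.000, 64.000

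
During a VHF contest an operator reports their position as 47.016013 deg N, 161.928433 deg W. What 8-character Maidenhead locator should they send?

Offset from 180°W / 90°S: lon 18.07157°, lat 137.01601°.
Field: 18.07157/20 → 0 → A, 137.01601/10 → 13 → N; chars AN.
Square: 18.07157/2 → 9, 7.01601/1 → 7; chars 97.
Subsquare: 0.07157/0.0833333 → 0 → a, 0.01601/0.0416667 → 0 → a; chars aa.
Extended square: 0.07157/0.00833333 → 8, 0.01601/0.00416667 → 3; chars 83.

AN97aa83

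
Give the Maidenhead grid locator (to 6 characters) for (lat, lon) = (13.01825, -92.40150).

EK33ta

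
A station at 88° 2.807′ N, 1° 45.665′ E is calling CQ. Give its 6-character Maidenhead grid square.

Offset from 180°W / 90°S: lon 181.7611°, lat 178.0468°.
Field (20°×10°, letters A–R): lon ⌊181.7611/20⌋ = 9 → J; lat ⌊178.0468/10⌋ = 17 → R.
Square (2°×1°, digits 0–9): lon ⌊1.7611/2⌋ = 0; lat ⌊8.0468/1⌋ = 8.
Subsquare (5′×2.5′, letters a–x): lon ⌊1.7611/0.0833333⌋ = 21 → v; lat ⌊0.0468/0.0416667⌋ = 1 → b.

JR08vb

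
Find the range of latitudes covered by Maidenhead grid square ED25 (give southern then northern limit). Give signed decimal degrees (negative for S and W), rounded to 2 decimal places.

-55.00, -54.00

Field E=4, D=3: +4·20° lon, +3·10° lat → SW at lon -100°, lat -60°.
Square 2, 5: +2·2° lon, +5·1° lat → SW at lon -96°, lat -55°.
Cell spans 2° lon × 1° lat.
south -55.00, north -54.00.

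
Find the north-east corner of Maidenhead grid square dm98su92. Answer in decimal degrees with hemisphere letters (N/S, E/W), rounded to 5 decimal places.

Field D=3, M=12: +3·20° lon, +12·10° lat → SW at lon -120°, lat 30°.
Square 9, 8: +9·2° lon, +8·1° lat → SW at lon -102°, lat 38°.
Subsquare s=18, u=20: +18·0.0833333° lon, +20·0.0416667° lat → SW at lon -100.5°, lat 38.8333°.
Extended square 9, 2: +9·0.00833333° lon, +2·0.00416667° lat → SW at lon -100.425°, lat 38.8417°.
Cell spans 0.00833333° lon × 0.00416667° lat. NE corner is SW corner plus one full cell.
latitude 38.84583° N, longitude 100.41667° W.

38.84583° N, 100.41667° W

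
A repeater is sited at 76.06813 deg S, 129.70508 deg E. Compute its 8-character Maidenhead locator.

Offset from 180°W / 90°S: lon 309.70508°, lat 13.93187°.
Field (20°×10°, letters A–R): 309.70508/20 → 15 → P, 13.93187/10 → 1 → B; chars PB.
Square (2°×1°, digits 0–9): 9.70508/2 → 4, 3.93187/1 → 3; chars 43.
Subsquare (5′×2.5′, letters a–x): 1.70508/0.0833333 → 20 → u, 0.93187/0.0416667 → 22 → w; chars uw.
Extended square (30″×15″, digits 0–9): 0.03841/0.00833333 → 4, 0.01520/0.00416667 → 3; chars 43.

PB43uw43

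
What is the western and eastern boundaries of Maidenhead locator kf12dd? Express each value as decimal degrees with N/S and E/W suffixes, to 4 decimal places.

22.2500° E, 22.3333° E

Field K=10, F=5: +10·20° lon, +5·10° lat → SW at lon 20°, lat -40°.
Square 1, 2: +1·2° lon, +2·1° lat → SW at lon 22°, lat -38°.
Subsquare d=3, d=3: +3·0.0833333° lon, +3·0.0416667° lat → SW at lon 22.25°, lat -37.875°.
Cell spans 0.0833333° lon × 0.0416667° lat.
west 22.2500° E, east 22.3333° E.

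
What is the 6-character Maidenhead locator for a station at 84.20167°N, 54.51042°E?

Add 180° to longitude and 90° to latitude: 234.5104, 174.2017.
Field (20°×10°, letters A–R): 234.5104/20 → 11 → L, 174.2017/10 → 17 → R; chars LR.
Square (2°×1°, digits 0–9): 14.5104/2 → 7, 4.2017/1 → 4; chars 74.
Subsquare (5′×2.5′, letters a–x): 0.5104/0.0833333 → 6 → g, 0.2017/0.0416667 → 4 → e; chars ge.

LR74ge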